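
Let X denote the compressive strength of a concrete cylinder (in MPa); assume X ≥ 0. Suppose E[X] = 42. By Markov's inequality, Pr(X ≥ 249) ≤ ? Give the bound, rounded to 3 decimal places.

0.169

Markov's inequality: for a non-negative random variable, Pr(X ≥ a) ≤ E[X]/a.
Here E[X] = 42 and a = 249, so the bound is 42/249 = 0.1687.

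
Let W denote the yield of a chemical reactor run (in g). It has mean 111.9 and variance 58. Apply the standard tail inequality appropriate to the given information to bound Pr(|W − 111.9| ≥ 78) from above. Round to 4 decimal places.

0.0095

Mean and variance are known, so Chebyshev's inequality applies.
Chebyshev: Pr(|W − μ| ≥ t) ≤ Var(W)/t².
Bound = 58 / 6084 = 0.0095.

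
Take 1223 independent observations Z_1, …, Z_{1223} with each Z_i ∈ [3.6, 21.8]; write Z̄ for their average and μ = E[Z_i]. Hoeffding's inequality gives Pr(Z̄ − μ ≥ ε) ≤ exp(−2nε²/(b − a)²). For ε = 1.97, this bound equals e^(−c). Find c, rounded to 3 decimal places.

c = 2nε²/(b − a)² = 2·1223·1.97² / 18.2² = 28.6580.

28.658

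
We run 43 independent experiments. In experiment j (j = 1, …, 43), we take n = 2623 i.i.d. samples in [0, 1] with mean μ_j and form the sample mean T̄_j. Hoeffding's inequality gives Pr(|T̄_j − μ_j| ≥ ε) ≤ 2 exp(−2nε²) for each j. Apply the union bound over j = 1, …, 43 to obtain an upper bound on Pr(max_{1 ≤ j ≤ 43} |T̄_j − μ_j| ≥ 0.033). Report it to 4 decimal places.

Per-experiment Hoeffding bound: 2·exp(−2·2623·0.033²) = 2·exp(−5.71289) = 0.0066062.
Union bound over 43 events: 43·0.0066062 = 0.28407.

0.2841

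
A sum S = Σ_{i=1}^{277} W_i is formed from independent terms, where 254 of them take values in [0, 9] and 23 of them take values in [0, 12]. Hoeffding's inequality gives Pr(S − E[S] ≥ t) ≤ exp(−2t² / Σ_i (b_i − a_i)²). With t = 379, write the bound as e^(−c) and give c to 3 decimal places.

Σ(b_i − a_i)² = 254·9² + 23·12² = 23886.
c = 2t² / 23886 = 2·379² / 23886 = 12.0272.

12.027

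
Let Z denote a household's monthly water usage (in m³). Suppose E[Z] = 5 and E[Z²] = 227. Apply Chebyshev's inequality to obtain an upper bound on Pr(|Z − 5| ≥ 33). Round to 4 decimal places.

Var(Z) = E[Z²] − (E[Z])² = 227 − 25 = 202.
Chebyshev's inequality: Pr(|Z − μ| ≥ t) ≤ Var(Z)/t² = 202/1089 = 0.1855.

0.1855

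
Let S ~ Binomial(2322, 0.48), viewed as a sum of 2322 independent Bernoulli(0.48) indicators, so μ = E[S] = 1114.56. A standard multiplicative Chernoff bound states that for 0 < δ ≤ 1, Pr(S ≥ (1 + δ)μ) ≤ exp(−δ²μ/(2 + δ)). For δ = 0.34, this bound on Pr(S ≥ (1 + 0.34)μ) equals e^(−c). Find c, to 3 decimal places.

c = δ²μ/(2 + δ) = 0.34²·1114.56/(2 + 0.34) = 55.0612.

55.061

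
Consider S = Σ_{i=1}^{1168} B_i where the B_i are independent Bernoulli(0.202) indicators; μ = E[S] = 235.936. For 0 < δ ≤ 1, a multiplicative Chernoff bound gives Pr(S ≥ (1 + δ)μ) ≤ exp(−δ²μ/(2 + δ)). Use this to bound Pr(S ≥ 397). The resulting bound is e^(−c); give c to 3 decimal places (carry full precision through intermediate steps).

40.986

Write 397 = (1 + δ)μ, so δ = 397/235.936 − 1 = 0.6826597…
Then the exponent is δ²μ/(2 + δ) = (397 − μ)² / (μ·(2 + δ)) = 40.986154.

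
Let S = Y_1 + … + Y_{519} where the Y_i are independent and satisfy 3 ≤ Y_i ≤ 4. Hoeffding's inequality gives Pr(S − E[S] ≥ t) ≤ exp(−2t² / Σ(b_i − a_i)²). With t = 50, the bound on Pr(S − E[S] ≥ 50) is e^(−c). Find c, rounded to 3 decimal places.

9.634

Σ(b_i − a_i)² = 519·(1)² = 519.
c = 2t²/519 = 2·50²/519 = 9.6339.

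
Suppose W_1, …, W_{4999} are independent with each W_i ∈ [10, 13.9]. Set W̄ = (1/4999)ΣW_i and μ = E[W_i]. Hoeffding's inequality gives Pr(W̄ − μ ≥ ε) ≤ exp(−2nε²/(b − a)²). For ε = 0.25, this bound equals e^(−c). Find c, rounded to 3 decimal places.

41.083

c = 2nε²/(b − a)² = 2·4999·0.25² / 3.9² = 41.0832.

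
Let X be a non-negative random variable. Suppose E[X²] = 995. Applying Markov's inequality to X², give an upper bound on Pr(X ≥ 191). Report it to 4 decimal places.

Since X ≥ 0, the event {X ≥ 191} is the same as {X² ≥ 36481}.
Markov's inequality applied to X² gives Pr(X² ≥ 36481) ≤ E[X²]/36481 = 995/36481 = 0.0273.

0.0273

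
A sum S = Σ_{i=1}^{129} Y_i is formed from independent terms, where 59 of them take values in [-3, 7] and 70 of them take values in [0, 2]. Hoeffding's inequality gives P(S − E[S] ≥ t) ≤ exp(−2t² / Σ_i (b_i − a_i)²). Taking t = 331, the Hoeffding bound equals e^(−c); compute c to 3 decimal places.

35.457

Σ(b_i − a_i)² = 59·10² + 70·2² = 6180.
c = 2t² / 6180 = 2·331² / 6180 = 35.4566.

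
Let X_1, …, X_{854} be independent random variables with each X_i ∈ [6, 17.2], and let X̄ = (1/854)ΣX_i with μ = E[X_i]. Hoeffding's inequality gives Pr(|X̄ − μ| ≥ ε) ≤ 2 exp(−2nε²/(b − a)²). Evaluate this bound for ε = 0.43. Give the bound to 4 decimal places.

Exponent: 2nε²/(b − a)² = 2·854·0.43² / 11.2² = 2.51761.
Bound = 2·exp(−2.51761) = 0.16130.

0.1613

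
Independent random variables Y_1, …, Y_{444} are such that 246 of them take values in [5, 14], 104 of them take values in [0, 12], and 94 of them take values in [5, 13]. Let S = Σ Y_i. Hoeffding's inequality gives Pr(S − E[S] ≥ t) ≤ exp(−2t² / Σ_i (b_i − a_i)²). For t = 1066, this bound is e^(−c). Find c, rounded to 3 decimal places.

55.543

Σ(b_i − a_i)² = 246·9² + 104·12² + 94·8² = 40918.
c = 2t² / 40918 = 2·1066² / 40918 = 55.5431.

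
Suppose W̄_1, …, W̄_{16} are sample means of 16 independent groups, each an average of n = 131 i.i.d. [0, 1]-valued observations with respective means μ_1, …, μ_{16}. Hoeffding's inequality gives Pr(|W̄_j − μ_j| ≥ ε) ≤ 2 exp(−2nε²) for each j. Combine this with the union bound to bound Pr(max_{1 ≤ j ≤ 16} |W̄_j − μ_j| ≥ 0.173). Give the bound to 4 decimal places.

0.0126

Per-experiment Hoeffding bound: 2·exp(−2·131·0.173²) = 2·exp(−7.84140) = 0.00078624.
Union bound over 16 events: 16·0.00078624 = 0.01258.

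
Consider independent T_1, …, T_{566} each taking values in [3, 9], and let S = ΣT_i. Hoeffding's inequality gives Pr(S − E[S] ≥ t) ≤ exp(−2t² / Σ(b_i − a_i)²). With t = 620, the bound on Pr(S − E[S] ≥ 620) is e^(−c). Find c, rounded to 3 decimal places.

Σ(b_i − a_i)² = 566·(6)² = 20376.
c = 2t²/20376 = 2·620²/20376 = 37.7307.

37.731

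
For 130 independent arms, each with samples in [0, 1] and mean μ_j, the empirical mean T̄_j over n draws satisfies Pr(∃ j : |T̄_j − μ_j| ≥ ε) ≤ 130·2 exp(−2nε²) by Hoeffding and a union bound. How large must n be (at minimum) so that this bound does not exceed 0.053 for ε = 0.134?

237

Need 2·130·exp(−2nε²) ≤ 0.053, i.e. exp(−2nε²) ≤ 0.053/260.
So 2nε² ≥ ln(260/0.053) = 8.498145.
Hence n ≥ 8.498145/(2·0.134²) = 236.638.
The smallest integer n is 237.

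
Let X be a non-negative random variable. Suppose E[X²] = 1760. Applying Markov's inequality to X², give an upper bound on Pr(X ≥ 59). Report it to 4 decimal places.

Since X ≥ 0, the event {X ≥ 59} is the same as {X² ≥ 3481}.
Markov's inequality applied to X² gives Pr(X² ≥ 3481) ≤ E[X²]/3481 = 1760/3481 = 0.5056.

0.5056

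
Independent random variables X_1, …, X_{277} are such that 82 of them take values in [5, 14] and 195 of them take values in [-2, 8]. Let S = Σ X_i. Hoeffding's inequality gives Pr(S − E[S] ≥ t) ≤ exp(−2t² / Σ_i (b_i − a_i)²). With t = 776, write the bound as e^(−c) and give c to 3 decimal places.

46.070

Σ(b_i − a_i)² = 82·9² + 195·10² = 26142.
c = 2t² / 26142 = 2·776² / 26142 = 46.0696.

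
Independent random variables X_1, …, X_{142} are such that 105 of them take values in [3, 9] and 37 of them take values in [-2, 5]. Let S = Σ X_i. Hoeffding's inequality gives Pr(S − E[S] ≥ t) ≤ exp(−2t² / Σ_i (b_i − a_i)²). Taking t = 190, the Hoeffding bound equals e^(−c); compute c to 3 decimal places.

12.909

Σ(b_i − a_i)² = 105·6² + 37·7² = 5593.
c = 2t² / 5593 = 2·190² / 5593 = 12.9090.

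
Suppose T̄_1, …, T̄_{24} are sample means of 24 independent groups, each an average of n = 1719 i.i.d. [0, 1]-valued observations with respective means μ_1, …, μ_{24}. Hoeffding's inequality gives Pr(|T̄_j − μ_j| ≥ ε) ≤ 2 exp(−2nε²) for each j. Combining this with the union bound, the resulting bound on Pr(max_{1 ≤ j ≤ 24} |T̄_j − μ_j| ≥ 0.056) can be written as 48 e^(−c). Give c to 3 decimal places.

Union bound over the 24 events: Pr(max_{1 ≤ j ≤ 24} |T̄_j − μ_j| ≥ 0.056) ≤ 24·2·exp(−2nε²) = 48 exp(−2·1719·0.056²).
So c = 2·1719·0.056² = 10.7816.

10.782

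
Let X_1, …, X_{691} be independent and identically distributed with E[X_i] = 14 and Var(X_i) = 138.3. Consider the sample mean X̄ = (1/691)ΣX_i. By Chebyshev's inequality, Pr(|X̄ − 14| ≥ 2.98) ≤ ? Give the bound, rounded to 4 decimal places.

0.0225

Var(X̄) = Var(X_i)/n = 138.3/691 = 0.20014.
Chebyshev: Pr(|X̄ − 14| ≥ 2.98) ≤ Var(X̄)/(2.98)² = 138.3/(691·2.98²) = 0.0225.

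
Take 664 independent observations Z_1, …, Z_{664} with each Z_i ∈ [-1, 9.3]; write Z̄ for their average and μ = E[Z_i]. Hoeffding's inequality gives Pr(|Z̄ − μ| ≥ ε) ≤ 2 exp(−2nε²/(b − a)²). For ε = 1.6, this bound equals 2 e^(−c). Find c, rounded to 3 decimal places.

32.045

c = 2nε²/(b − a)² = 2·664·1.6² / 10.3² = 32.0452.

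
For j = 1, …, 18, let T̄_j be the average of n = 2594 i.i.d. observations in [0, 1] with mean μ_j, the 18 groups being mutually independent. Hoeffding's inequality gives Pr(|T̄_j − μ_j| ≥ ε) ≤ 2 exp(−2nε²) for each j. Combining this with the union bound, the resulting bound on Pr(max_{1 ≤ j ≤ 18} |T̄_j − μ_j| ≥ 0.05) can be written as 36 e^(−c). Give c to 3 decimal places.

Union bound over the 18 events: Pr(max_{1 ≤ j ≤ 18} |T̄_j − μ_j| ≥ 0.05) ≤ 18·2·exp(−2nε²) = 36 exp(−2·2594·0.05²).
So c = 2·2594·0.05² = 12.9700.

12.970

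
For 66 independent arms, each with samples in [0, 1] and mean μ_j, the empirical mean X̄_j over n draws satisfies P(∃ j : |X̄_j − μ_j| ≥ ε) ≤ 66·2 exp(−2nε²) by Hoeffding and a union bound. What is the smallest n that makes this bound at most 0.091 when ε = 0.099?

Need 2·66·exp(−2nε²) ≤ 0.091, i.e. exp(−2nε²) ≤ 0.091/132.
So 2nε² ≥ ln(132/0.091) = 7.279698.
Hence n ≥ 7.279698/(2·0.099²) = 371.375.
The smallest integer n is 372.

372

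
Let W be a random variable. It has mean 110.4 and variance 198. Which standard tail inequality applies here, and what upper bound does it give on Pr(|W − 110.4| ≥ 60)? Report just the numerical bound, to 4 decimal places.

Mean and variance are known, so Chebyshev's inequality applies.
Chebyshev: Pr(|W − μ| ≥ t) ≤ Var(W)/t².
Bound = 198 / 3600 = 0.0550.

0.0550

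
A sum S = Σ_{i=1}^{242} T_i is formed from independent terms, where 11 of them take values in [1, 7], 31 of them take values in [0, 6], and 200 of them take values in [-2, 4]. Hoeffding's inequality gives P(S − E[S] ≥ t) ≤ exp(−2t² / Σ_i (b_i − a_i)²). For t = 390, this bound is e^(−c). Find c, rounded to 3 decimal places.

Σ(b_i − a_i)² = 11·6² + 31·6² + 200·6² = 8712.
c = 2t² / 8712 = 2·390² / 8712 = 34.9174.

34.917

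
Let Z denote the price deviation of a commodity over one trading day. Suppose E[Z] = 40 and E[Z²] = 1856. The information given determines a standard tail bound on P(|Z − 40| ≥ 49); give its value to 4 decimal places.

0.1066

The first two moments determine the variance, so Chebyshev's inequality is the sharpest standard bound available.
Var(Z) = E[Z²] − (E[Z])² = 1856 − 1600 = 256.
Chebyshev's inequality: P(|Z − μ| ≥ t) ≤ Var(Z)/t² = 256/2401 = 0.1066.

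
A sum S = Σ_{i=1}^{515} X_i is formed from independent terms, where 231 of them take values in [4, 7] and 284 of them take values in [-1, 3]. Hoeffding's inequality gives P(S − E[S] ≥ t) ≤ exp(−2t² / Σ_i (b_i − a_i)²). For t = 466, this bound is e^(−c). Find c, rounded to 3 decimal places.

Σ(b_i − a_i)² = 231·3² + 284·4² = 6623.
c = 2t² / 6623 = 2·466² / 6623 = 65.5763.

65.576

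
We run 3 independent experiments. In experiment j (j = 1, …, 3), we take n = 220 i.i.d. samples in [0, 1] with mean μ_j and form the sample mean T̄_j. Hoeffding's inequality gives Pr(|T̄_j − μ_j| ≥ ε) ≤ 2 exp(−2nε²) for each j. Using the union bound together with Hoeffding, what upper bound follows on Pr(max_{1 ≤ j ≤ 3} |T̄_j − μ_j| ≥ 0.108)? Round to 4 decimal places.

Per-experiment Hoeffding bound: 2·exp(−2·220·0.108²) = 2·exp(−5.13216) = 0.011808.
Union bound over 3 events: 3·0.011808 = 0.03542.

0.0354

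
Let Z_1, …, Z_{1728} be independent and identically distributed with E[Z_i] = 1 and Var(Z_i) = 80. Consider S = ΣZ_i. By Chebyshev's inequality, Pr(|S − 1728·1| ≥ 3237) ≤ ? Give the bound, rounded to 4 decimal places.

0.0132

Var(S) = n·Var(Z_i) = 1728·80 = 138240.
Chebyshev: Pr(|S − 1728·1| ≥ 3237) ≤ Var(S)/3237² = 138240/10478169 = 0.0132.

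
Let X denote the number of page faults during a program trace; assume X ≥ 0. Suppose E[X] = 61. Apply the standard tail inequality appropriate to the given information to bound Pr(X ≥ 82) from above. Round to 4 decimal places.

0.7439

Only the mean of a non-negative variable is known, so Markov's inequality is the applicable tail bound.
Markov's inequality: for a non-negative random variable, Pr(X ≥ a) ≤ E[X]/a.
Here E[X] = 61 and a = 82, so the bound is 61/82 = 0.7439.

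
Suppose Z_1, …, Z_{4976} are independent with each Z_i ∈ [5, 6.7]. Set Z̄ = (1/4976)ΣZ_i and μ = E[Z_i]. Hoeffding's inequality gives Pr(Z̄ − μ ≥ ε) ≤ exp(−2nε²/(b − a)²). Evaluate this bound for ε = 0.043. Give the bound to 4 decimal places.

0.0017

Exponent: 2nε²/(b − a)² = 2·4976·0.043² / 1.7² = 6.36721.
Bound = exp(−6.36721) = 0.00172.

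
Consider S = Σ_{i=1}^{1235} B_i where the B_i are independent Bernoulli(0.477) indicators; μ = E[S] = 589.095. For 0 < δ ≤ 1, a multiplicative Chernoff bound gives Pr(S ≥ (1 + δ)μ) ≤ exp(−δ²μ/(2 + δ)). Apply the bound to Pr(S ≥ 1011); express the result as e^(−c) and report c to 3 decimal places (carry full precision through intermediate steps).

111.246

Write 1011 = (1 + δ)μ, so δ = 1011/589.095 − 1 = 0.7161918…
Then the exponent is δ²μ/(2 + δ) = (1011 − μ)² / (μ·(2 + δ)) = 111.245788.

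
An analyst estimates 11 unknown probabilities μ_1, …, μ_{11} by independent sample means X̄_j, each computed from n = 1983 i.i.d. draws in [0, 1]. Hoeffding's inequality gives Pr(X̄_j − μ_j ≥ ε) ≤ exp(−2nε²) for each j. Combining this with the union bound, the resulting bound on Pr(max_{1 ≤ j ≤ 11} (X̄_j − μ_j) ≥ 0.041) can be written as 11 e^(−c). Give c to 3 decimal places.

Union bound over the 11 events: Pr(max_{1 ≤ j ≤ 11} (X̄_j − μ_j) ≥ 0.041) ≤ 11·exp(−2nε²) = 11 exp(−2·1983·0.041²).
So c = 2·1983·0.041² = 6.6668.

6.667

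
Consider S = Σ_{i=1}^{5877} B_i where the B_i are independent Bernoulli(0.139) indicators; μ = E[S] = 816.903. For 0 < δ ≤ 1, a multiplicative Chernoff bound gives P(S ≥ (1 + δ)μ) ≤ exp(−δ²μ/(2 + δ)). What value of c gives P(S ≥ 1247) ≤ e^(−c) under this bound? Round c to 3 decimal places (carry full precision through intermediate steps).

89.628

Write 1247 = (1 + δ)μ, so δ = 1247/816.903 − 1 = 0.526497…
Then the exponent is δ²μ/(2 + δ) = (1247 − μ)² / (μ·(2 + δ)) = 89.627967.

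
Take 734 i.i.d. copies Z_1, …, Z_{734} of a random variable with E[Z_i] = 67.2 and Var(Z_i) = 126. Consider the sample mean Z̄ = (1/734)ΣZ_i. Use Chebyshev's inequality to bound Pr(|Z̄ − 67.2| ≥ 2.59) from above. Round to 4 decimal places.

0.0256

Var(Z̄) = Var(Z_i)/n = 126/734 = 0.17166.
Chebyshev: Pr(|Z̄ − 67.2| ≥ 2.59) ≤ Var(Z̄)/(2.59)² = 126/(734·2.59²) = 0.0256.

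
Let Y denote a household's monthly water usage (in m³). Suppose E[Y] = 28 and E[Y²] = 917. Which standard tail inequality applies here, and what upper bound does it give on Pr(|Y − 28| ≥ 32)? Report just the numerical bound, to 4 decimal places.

The first two moments determine the variance, so Chebyshev's inequality is the sharpest standard bound available.
Var(Y) = E[Y²] − (E[Y])² = 917 − 784 = 133.
Chebyshev's inequality: Pr(|Y − μ| ≥ t) ≤ Var(Y)/t² = 133/1024 = 0.1299.

0.1299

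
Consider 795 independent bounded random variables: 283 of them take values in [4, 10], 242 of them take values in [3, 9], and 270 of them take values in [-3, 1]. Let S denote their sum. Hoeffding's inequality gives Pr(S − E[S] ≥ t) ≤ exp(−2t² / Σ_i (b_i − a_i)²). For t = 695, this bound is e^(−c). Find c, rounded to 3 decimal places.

41.604

Σ(b_i − a_i)² = 283·6² + 242·6² + 270·4² = 23220.
c = 2t² / 23220 = 2·695² / 23220 = 41.6042.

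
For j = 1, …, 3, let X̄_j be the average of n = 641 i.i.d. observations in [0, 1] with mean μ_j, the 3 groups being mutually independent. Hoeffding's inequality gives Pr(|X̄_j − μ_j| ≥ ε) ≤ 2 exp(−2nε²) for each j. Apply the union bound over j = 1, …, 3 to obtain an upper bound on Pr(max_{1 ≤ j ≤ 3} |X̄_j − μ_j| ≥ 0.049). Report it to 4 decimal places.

Per-experiment Hoeffding bound: 2·exp(−2·641·0.049²) = 2·exp(−3.07808) = 0.092095.
Union bound over 3 events: 3·0.092095 = 0.27628.

0.2763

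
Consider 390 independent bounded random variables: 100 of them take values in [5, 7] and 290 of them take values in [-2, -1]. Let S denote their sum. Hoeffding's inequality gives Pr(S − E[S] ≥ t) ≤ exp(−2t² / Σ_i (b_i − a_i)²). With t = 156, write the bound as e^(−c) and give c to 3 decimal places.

Σ(b_i − a_i)² = 100·2² + 290·1² = 690.
c = 2t² / 690 = 2·156² / 690 = 70.5391.

70.539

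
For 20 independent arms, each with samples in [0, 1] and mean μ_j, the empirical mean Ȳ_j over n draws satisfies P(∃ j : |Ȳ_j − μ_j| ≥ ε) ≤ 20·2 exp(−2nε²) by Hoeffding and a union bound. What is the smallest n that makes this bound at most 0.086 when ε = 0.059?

883

Need 2·20·exp(−2nε²) ≤ 0.086, i.e. exp(−2nε²) ≤ 0.086/40.
So 2nε² ≥ ln(40/0.086) = 6.142287.
Hence n ≥ 6.142287/(2·0.059²) = 882.259.
The smallest integer n is 883.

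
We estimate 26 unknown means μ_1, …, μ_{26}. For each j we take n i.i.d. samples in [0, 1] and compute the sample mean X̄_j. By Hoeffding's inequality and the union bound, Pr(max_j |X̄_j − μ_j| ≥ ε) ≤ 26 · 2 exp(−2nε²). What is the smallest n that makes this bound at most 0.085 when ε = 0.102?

309

Need 2·26·exp(−2nε²) ≤ 0.085, i.e. exp(−2nε²) ≤ 0.085/52.
So 2nε² ≥ ln(52/0.085) = 6.416348.
Hence n ≥ 6.416348/(2·0.102²) = 308.360.
The smallest integer n is 309.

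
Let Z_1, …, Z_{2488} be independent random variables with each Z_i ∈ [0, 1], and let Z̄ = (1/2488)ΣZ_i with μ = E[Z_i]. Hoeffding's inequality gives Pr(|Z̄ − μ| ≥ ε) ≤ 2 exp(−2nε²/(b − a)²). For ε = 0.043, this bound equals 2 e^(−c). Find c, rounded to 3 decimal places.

c = 2nε²/(b − a)² = 2·2488·0.043² / 1² = 9.2006.

9.201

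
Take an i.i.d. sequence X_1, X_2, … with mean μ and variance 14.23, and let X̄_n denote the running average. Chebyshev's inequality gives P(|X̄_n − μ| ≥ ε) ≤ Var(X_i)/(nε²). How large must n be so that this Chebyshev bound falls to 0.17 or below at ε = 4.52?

Require 14.23/(n·4.52²) ≤ 0.17, i.e. n ≥ 14.23/(0.17·4.52²) = 4.097.
The smallest integer n is 5.

5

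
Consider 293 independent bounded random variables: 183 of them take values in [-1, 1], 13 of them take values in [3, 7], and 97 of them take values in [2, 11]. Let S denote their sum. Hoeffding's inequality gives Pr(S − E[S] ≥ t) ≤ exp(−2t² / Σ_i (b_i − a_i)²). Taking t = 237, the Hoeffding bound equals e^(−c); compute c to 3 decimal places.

12.770

Σ(b_i − a_i)² = 183·2² + 13·4² + 97·9² = 8797.
c = 2t² / 8797 = 2·237² / 8797 = 12.7700.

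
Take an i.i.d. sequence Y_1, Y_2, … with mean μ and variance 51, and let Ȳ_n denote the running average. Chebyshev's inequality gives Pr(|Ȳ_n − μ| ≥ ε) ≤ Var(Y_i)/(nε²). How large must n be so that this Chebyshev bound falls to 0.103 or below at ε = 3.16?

50

Require 51/(n·3.16²) ≤ 0.103, i.e. n ≥ 51/(0.103·3.16²) = 49.586.
The smallest integer n is 50.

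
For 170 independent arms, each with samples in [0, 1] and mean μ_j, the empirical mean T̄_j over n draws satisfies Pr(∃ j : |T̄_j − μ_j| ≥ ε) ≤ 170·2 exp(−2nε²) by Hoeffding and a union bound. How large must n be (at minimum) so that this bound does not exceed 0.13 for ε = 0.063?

992

Need 2·170·exp(−2nε²) ≤ 0.13, i.e. exp(−2nε²) ≤ 0.13/340.
So 2nε² ≥ ln(340/0.13) = 7.869166.
Hence n ≥ 7.869166/(2·0.063²) = 991.329.
The smallest integer n is 992.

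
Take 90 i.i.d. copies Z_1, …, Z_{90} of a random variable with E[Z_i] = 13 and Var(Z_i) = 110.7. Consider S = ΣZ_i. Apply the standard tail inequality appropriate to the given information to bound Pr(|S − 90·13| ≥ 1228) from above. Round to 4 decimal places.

With mean and variance of each term known, Chebyshev's inequality bounds the deviation of the sum (or sample mean).
Var(S) = n·Var(Z_i) = 90·110.7 = 9963.
Chebyshev: Pr(|S − 90·13| ≥ 1228) ≤ Var(S)/1228² = 9963/1507984 = 0.0066.

0.0066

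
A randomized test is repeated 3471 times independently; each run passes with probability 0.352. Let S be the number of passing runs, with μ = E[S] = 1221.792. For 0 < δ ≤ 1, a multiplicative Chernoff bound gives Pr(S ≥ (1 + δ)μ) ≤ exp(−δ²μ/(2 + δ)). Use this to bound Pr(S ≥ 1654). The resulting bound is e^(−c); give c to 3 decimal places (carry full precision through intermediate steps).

64.957

Write 1654 = (1 + δ)μ, so δ = 1654/1221.792 − 1 = 0.3537492…
Then the exponent is δ²μ/(2 + δ) = (1654 − μ)² / (μ·(2 + δ)) = 64.957325.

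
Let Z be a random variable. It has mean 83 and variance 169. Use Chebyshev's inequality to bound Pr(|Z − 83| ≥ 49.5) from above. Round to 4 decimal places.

0.0690

Chebyshev: Pr(|Z − μ| ≥ t) ≤ Var(Z)/t².
Bound = 169 / 2450.25 = 0.0690.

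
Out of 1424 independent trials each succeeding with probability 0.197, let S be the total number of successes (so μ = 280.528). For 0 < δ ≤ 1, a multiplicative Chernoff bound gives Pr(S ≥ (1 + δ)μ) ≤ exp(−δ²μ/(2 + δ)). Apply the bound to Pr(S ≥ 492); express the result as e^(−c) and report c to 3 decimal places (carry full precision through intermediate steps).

Write 492 = (1 + δ)μ, so δ = 492/280.528 − 1 = 0.7538356…
Then the exponent is δ²μ/(2 + δ) = (492 − μ)² / (μ·(2 + δ)) = 57.888396.

57.888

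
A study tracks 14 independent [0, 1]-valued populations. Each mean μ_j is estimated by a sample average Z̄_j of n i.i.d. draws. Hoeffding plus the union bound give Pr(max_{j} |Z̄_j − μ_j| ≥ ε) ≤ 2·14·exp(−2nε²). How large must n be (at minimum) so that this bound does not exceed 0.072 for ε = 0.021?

6762

Need 2·14·exp(−2nε²) ≤ 0.072, i.e. exp(−2nε²) ≤ 0.072/28.
So 2nε² ≥ ln(28/0.072) = 5.963294.
Hence n ≥ 5.963294/(2·0.021²) = 6761.104.
The smallest integer n is 6762.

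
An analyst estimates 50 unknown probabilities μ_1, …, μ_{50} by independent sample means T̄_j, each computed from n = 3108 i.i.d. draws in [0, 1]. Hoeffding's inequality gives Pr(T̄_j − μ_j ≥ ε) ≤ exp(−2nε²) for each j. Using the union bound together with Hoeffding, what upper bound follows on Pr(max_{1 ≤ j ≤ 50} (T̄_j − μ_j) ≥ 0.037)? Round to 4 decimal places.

0.0101

Per-experiment Hoeffding bound: exp(−2·3108·0.037²) = exp(−8.50970) = 0.0002015.
Union bound over 50 events: 50·0.0002015 = 0.01008.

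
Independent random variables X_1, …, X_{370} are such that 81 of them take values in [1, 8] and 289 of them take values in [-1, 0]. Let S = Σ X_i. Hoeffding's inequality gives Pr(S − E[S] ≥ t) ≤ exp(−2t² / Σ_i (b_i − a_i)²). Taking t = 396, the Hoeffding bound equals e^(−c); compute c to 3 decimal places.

73.657

Σ(b_i − a_i)² = 81·7² + 289·1² = 4258.
c = 2t² / 4258 = 2·396² / 4258 = 73.6571.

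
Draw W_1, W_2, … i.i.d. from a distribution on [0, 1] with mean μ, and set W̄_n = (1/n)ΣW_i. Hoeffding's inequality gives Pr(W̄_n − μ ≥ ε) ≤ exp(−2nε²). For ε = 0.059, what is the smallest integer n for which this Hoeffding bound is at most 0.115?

Require exp(−2nε²) ≤ 0.115, i.e. 2nε² ≥ ln(1/0.115) = 2.162823.
So n ≥ 2.162823 / (2·0.059²) = 310.661.
The smallest integer n is 311.

311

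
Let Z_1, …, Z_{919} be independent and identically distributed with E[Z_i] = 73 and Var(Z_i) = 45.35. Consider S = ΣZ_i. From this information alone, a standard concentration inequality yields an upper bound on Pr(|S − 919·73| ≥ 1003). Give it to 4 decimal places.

With mean and variance of each term known, Chebyshev's inequality bounds the deviation of the sum (or sample mean).
Var(S) = n·Var(Z_i) = 919·45.35 = 41676.65.
Chebyshev: Pr(|S − 919·73| ≥ 1003) ≤ Var(S)/1003² = 41676.65/1006009 = 0.0414.

0.0414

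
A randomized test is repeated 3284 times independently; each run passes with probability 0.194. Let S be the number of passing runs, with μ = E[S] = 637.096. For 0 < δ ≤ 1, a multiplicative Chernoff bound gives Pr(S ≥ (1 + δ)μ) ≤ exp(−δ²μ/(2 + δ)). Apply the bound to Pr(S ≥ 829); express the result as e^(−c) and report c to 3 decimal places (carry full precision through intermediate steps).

Write 829 = (1 + δ)μ, so δ = 829/637.096 − 1 = 0.3012168…
Then the exponent is δ²μ/(2 + δ) = (829 − μ)² / (μ·(2 + δ)) = 25.119191.

25.119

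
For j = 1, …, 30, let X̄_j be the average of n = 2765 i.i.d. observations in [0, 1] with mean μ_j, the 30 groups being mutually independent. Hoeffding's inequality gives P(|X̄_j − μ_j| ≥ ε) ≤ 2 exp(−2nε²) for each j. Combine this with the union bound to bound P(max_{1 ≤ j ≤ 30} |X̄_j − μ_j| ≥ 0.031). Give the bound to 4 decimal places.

0.2952

Per-experiment Hoeffding bound: 2·exp(−2·2765·0.031²) = 2·exp(−5.31433) = 0.0098411.
Union bound over 30 events: 30·0.0098411 = 0.29523.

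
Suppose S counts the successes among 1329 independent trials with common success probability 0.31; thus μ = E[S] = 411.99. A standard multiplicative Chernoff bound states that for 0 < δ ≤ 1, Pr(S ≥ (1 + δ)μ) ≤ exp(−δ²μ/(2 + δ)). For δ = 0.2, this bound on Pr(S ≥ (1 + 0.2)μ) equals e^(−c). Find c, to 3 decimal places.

c = δ²μ/(2 + δ) = 0.2²·411.99/(2 + 0.2) = 7.4907.

7.491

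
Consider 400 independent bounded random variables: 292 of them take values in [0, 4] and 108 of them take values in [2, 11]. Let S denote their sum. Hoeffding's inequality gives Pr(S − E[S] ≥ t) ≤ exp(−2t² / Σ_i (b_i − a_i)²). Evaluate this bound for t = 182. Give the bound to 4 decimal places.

0.0072

Σ(b_i − a_i)² = 292·4² + 108·9² = 13420.
Exponent = 2·182² / 13420 = 4.93651.
Bound = exp(−4.93651) = 0.00718.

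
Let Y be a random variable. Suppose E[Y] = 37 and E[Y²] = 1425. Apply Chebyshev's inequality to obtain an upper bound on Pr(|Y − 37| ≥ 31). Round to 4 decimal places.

Var(Y) = E[Y²] − (E[Y])² = 1425 − 1369 = 56.
Chebyshev's inequality: Pr(|Y − μ| ≥ t) ≤ Var(Y)/t² = 56/961 = 0.0583.

0.0583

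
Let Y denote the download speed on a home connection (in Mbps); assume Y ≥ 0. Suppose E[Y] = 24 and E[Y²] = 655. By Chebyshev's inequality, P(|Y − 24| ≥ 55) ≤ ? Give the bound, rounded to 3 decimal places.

0.026

Var(Y) = E[Y²] − (E[Y])² = 655 − 576 = 79.
Chebyshev's inequality: P(|Y − μ| ≥ t) ≤ Var(Y)/t² = 79/3025 = 0.0261.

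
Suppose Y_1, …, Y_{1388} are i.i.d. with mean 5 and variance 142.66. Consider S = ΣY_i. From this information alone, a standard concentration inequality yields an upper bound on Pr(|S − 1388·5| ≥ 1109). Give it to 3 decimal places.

With mean and variance of each term known, Chebyshev's inequality bounds the deviation of the sum (or sample mean).
Var(S) = n·Var(Y_i) = 1388·142.66 = 198012.08.
Chebyshev: Pr(|S − 1388·5| ≥ 1109) ≤ Var(S)/1109² = 198012.08/1229881 = 0.1610.

0.161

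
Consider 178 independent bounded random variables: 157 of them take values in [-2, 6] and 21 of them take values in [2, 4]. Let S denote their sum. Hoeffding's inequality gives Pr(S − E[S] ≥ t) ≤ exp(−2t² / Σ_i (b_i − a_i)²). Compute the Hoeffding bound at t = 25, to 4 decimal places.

Σ(b_i − a_i)² = 157·8² + 21·2² = 10132.
Exponent = 2·25² / 10132 = 0.12337.
Bound = exp(−0.12337) = 0.88394.

0.8839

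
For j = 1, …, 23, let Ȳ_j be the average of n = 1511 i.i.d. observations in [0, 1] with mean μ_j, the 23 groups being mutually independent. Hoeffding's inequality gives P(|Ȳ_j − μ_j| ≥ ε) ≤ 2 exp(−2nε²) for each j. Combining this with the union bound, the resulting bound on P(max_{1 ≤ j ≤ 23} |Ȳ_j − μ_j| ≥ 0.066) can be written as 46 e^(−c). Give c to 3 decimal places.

Union bound over the 23 events: P(max_{1 ≤ j ≤ 23} |Ȳ_j − μ_j| ≥ 0.066) ≤ 23·2·exp(−2nε²) = 46 exp(−2·1511·0.066²).
So c = 2·1511·0.066² = 13.1638.

13.164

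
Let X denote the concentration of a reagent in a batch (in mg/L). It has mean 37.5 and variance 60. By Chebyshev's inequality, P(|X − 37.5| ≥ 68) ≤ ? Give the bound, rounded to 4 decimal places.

Chebyshev: P(|X − μ| ≥ t) ≤ Var(X)/t².
Bound = 60 / 4624 = 0.0130.

0.0130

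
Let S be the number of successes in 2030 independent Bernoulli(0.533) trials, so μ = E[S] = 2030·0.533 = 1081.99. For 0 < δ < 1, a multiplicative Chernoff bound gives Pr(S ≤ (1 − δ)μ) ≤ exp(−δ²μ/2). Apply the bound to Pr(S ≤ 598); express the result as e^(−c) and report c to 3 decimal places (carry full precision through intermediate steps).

Write 598 = (1 − δ)μ, so δ = 1 − 598/1081.99 = 0.4473147…
Then the exponent is δ²μ/2 = (μ − 598)²/(2μ) = 108.247914.

108.248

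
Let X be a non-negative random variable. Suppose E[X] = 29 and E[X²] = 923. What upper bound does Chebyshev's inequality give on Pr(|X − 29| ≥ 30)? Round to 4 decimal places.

Var(X) = E[X²] − (E[X])² = 923 − 841 = 82.
Chebyshev's inequality: Pr(|X − μ| ≥ t) ≤ Var(X)/t² = 82/900 = 0.0911.

0.0911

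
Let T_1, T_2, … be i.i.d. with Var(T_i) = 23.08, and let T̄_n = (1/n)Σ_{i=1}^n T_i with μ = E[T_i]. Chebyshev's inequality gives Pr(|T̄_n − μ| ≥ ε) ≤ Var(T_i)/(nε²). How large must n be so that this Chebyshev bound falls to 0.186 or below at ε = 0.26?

Require 23.08/(n·0.26²) ≤ 0.186, i.e. n ≥ 23.08/(0.186·0.26²) = 1835.592.
The smallest integer n is 1836.

1836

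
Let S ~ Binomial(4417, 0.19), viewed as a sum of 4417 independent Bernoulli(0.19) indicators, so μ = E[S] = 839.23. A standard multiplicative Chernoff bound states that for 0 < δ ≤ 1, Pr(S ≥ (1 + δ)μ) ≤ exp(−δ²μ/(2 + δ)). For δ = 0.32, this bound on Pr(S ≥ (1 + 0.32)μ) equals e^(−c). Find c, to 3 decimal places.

c = δ²μ/(2 + δ) = 0.32²·839.23/(2 + 0.32) = 37.0419.

37.042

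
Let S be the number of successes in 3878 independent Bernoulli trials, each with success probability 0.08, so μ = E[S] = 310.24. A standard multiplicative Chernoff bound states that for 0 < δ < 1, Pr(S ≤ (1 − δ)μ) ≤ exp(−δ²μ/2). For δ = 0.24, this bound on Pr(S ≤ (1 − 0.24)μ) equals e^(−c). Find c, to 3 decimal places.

c = δ²μ/2 = 0.24²·310.24/2 = 8.9349.

8.935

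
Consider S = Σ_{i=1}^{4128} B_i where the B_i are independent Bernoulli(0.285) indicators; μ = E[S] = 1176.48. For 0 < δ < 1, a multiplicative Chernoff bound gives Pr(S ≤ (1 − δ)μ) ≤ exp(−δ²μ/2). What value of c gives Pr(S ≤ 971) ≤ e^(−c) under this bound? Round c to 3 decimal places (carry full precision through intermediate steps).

17.944

Write 971 = (1 − δ)μ, so δ = 1 − 971/1176.48 = 0.1746566…
Then the exponent is δ²μ/2 = (μ − 971)²/(2μ) = 17.944219.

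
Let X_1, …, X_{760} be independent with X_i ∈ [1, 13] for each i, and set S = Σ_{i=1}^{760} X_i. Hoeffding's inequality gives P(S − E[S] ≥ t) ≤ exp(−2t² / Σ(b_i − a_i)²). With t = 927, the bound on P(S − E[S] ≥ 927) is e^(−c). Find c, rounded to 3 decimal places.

15.704

Σ(b_i − a_i)² = 760·(12)² = 109440.
c = 2t²/109440 = 2·927²/109440 = 15.7041.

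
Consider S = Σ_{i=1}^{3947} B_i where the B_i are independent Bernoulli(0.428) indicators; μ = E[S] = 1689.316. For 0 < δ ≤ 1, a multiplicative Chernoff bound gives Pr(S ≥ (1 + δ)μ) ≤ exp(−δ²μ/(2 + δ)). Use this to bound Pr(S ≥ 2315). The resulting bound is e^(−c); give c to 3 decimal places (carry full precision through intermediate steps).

Write 2315 = (1 + δ)μ, so δ = 2315/1689.316 − 1 = 0.3703771…
Then the exponent is δ²μ/(2 + δ) = (2315 − μ)² / (μ·(2 + δ)) = 97.764629.

97.765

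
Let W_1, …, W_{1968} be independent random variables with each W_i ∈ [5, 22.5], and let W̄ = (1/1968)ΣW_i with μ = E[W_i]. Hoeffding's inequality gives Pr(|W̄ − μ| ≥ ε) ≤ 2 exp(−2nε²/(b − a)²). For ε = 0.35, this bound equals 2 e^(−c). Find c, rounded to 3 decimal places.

c = 2nε²/(b − a)² = 2·1968·0.35² / 17.5² = 1.5744.

1.574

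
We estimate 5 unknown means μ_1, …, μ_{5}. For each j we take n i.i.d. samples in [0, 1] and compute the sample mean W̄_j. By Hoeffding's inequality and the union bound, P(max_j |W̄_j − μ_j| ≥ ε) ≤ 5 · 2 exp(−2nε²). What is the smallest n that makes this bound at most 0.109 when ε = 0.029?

Need 2·5·exp(−2nε²) ≤ 0.109, i.e. exp(−2nε²) ≤ 0.109/10.
So 2nε² ≥ ln(10/0.109) = 4.518992.
Hence n ≥ 4.518992/(2·0.029²) = 2686.678.
The smallest integer n is 2687.

2687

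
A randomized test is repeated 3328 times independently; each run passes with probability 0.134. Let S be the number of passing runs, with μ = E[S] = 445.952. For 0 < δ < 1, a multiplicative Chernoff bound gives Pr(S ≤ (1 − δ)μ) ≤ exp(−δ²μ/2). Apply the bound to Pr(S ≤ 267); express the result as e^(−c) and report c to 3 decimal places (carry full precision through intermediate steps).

Write 267 = (1 − δ)μ, so δ = 1 − 267/445.952 = 0.4012809…
Then the exponent is δ²μ/2 = (μ − 267)²/(2μ) = 35.905006.

35.905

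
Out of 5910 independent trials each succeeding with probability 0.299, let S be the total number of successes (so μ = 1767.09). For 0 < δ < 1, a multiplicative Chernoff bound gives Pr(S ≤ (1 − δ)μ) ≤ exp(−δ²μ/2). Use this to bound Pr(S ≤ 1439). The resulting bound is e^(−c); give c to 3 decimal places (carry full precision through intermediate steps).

Write 1439 = (1 − δ)μ, so δ = 1 − 1439/1767.09 = 0.1856668…
Then the exponent is δ²μ/2 = (μ − 1439)²/(2μ) = 30.457715.

30.458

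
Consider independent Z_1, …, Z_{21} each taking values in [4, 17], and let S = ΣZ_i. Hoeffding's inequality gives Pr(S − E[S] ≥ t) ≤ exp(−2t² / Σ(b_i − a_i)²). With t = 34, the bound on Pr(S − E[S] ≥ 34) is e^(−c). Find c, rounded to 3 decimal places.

Σ(b_i − a_i)² = 21·(13)² = 3549.
c = 2t²/3549 = 2·34²/3549 = 0.6515.

0.651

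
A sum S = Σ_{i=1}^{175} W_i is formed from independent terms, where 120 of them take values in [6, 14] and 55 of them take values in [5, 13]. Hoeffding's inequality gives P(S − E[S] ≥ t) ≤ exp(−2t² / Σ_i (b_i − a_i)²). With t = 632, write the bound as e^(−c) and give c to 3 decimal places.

71.326

Σ(b_i − a_i)² = 120·8² + 55·8² = 11200.
c = 2t² / 11200 = 2·632² / 11200 = 71.3257.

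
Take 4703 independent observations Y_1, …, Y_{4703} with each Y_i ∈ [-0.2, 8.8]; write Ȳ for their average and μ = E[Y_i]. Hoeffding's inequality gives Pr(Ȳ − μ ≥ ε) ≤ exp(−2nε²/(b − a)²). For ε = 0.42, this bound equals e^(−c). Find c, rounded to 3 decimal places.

c = 2nε²/(b − a)² = 2·4703·0.42² / 9² = 20.4842.

20.484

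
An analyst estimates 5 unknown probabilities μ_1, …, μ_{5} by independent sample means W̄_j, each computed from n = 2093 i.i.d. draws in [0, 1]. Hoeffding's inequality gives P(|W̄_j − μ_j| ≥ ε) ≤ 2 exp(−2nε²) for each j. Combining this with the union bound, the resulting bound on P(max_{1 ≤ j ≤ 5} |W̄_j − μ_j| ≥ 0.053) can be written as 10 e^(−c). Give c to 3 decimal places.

11.758

Union bound over the 5 events: P(max_{1 ≤ j ≤ 5} |W̄_j − μ_j| ≥ 0.053) ≤ 5·2·exp(−2nε²) = 10 exp(−2·2093·0.053²).
So c = 2·2093·0.053² = 11.7585.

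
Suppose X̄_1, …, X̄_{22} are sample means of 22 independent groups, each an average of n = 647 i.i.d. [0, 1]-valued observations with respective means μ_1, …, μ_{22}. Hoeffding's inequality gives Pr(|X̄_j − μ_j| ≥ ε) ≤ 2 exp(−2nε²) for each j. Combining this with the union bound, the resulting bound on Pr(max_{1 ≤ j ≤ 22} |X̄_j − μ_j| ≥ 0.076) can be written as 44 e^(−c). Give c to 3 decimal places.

Union bound over the 22 events: Pr(max_{1 ≤ j ≤ 22} |X̄_j − μ_j| ≥ 0.076) ≤ 22·2·exp(−2nε²) = 44 exp(−2·647·0.076²).
So c = 2·647·0.076² = 7.4741.

7.474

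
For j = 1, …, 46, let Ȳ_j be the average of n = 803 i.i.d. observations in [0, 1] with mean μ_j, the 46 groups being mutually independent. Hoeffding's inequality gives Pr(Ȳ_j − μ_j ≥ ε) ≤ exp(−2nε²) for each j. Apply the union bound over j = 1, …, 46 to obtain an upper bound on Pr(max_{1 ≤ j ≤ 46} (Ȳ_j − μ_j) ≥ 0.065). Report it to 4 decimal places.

0.0520

Per-experiment Hoeffding bound: exp(−2·803·0.065²) = exp(−6.78535) = 0.0011302.
Union bound over 46 events: 46·0.0011302 = 0.05199.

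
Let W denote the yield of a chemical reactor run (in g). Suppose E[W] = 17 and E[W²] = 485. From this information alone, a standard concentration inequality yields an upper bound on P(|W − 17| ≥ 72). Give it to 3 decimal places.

The first two moments determine the variance, so Chebyshev's inequality is the sharpest standard bound available.
Var(W) = E[W²] − (E[W])² = 485 − 289 = 196.
Chebyshev's inequality: P(|W − μ| ≥ t) ≤ Var(W)/t² = 196/5184 = 0.0378.

0.038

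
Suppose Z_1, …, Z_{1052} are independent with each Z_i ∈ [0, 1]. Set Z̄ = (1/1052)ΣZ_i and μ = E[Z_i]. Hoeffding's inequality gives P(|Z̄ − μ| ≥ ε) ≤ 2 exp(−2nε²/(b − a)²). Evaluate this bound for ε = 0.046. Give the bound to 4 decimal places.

Exponent: 2nε²/(b − a)² = 2·1052·0.046² / 1² = 4.45206.
Bound = 2·exp(−4.45206) = 0.02331.

0.0233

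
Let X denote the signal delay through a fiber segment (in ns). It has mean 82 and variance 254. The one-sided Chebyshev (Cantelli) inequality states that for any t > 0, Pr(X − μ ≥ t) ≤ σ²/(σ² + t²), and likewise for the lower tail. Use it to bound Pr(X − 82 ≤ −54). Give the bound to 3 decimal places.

Here σ² = 254 and t = 54, so σ² + t² = 3170.
Cantelli's bound: 254/3170 = 0.0801.

0.080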